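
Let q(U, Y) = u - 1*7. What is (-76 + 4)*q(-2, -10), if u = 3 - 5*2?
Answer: 1008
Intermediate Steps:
u = -7 (u = 3 - 10 = -7)
q(U, Y) = -14 (q(U, Y) = -7 - 1*7 = -7 - 7 = -14)
(-76 + 4)*q(-2, -10) = (-76 + 4)*(-14) = -72*(-14) = 1008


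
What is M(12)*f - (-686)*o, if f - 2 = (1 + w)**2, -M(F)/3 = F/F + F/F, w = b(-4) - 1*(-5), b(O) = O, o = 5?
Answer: 3394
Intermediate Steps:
w = 1 (w = -4 - 1*(-5) = -4 + 5 = 1)
M(F) = -6 (M(F) = -3*(F/F + F/F) = -3*(1 + 1) = -3*2 = -6)
f = 6 (f = 2 + (1 + 1)**2 = 2 + 2**2 = 2 + 4 = 6)
M(12)*f - (-686)*o = -6*6 - (-686)*5 = -36 - 1*(-3430) = -36 + 3430 = 3394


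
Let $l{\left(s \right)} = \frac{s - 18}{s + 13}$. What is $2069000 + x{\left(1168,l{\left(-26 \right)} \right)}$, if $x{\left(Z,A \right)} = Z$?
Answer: $2070168$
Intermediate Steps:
$l{\left(s \right)} = \frac{-18 + s}{13 + s}$
$2069000 + x{\left(1168,l{\left(-26 \right)} \right)} = 2069000 + 1168 = 2070168$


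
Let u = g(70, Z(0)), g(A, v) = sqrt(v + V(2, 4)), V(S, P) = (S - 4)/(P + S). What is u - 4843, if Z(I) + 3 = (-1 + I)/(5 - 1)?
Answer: -4843 + I*sqrt(129)/6 ≈ -4843.0 + 1.893*I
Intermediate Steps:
Z(I) = -13/4 + I/4 (Z(I) = -3 + (-1 + I)/(5 - 1) = -3 + (-1 + I)/4 = -3 + (-1 + I)*(1/4) = -3 + (-1/4 + I/4) = -13/4 + I/4)
V(S, P) = (-4 + S)/(P + S)
g(A, v) = sqrt(-1/3 + v) (g(A, v) = sqrt(v + (-4 + 2)/(4 + 2)) = sqrt(v - 2/6) = sqrt(v + (1/6)*(-2)) = sqrt(v - 1/3) = sqrt(-1/3 + v))
u = I*sqrt(129)/6 (u = sqrt(-3 + 9*(-13/4 + (1/4)*0))/3 = sqrt(-3 + 9*(-13/4 + 0))/3 = sqrt(-3 + 9*(-13/4))/3 = sqrt(-3 - 117/4)/3 = sqrt(-129/4)/3 = (I*sqrt(129)/2)/3 = I*sqrt(129)/6 ≈ 1.893*I)
u - 4843 = I*sqrt(129)/6 - 4843 = -4843 + I*sqrt(129)/6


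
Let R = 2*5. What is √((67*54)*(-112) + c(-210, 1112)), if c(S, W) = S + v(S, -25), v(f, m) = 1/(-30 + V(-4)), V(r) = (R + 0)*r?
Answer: I*√1986587470/70 ≈ 636.73*I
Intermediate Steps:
R = 10
V(r) = 10*r (V(r) = (10 + 0)*r = 10*r)
v(f, m) = -1/70 (v(f, m) = 1/(-30 + 10*(-4)) = 1/(-30 - 40) = 1/(-70) = -1/70)
c(S, W) = -1/70 + S (c(S, W) = S - 1/70 = -1/70 + S)
√((67*54)*(-112) + c(-210, 1112)) = √((67*54)*(-112) + (-1/70 - 210)) = √(3618*(-112) - 14701/70) = √(-405216 - 14701/70) = √(-28379821/70) = I*√1986587470/70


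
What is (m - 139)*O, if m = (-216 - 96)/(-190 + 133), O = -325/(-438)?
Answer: -824525/8322 ≈ -99.078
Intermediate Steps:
O = 325/438 (O = -325*(-1/438) = 325/438 ≈ 0.74201)
m = 104/19 (m = -312/(-57) = -312*(-1/57) = 104/19 ≈ 5.4737)
(m - 139)*O = (104/19 - 139)*(325/438) = -2537/19*325/438 = -824525/8322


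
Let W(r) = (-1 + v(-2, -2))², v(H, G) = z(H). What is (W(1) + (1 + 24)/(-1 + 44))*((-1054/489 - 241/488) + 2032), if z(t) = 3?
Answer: 95400800531/10261176 ≈ 9297.3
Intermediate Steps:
v(H, G) = 3
W(r) = 4 (W(r) = (-1 + 3)² = 2² = 4)
(W(1) + (1 + 24)/(-1 + 44))*((-1054/489 - 241/488) + 2032) = (4 + (1 + 24)/(-1 + 44))*((-1054/489 - 241/488) + 2032) = (4 + 25/43)*((-1054*1/489 - 241*1/488) + 2032) = (4 + 25*(1/43))*((-1054/489 - 241/488) + 2032) = (4 + 25/43)*(-632201/238632 + 2032) = (197/43)*(484268023/238632) = 95400800531/10261176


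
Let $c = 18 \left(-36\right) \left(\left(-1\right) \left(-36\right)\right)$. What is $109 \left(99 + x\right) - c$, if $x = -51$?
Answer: $28560$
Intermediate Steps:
$c = -23328$ ($c = \left(-648\right) 36 = -23328$)
$109 \left(99 + x\right) - c = 109 \left(99 - 51\right) - -23328 = 109 \cdot 48 + 23328 = 5232 + 23328 = 28560$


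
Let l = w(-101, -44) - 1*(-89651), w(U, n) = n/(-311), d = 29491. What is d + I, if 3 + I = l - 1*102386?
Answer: 5210227/311 ≈ 16753.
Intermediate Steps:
w(U, n) = -n/311 (w(U, n) = n*(-1/311) = -n/311)
l = 27881505/311 (l = -1/311*(-44) - 1*(-89651) = 44/311 + 89651 = 27881505/311 ≈ 89651.)
I = -3961474/311 (I = -3 + (27881505/311 - 1*102386) = -3 + (27881505/311 - 102386) = -3 - 3960541/311 = -3961474/311 ≈ -12738.)
d + I = 29491 - 3961474/311 = 5210227/311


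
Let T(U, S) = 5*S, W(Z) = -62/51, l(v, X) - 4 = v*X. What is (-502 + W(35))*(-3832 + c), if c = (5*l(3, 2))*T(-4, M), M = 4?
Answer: 24226816/17 ≈ 1.4251e+6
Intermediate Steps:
l(v, X) = 4 + X*v (l(v, X) = 4 + v*X = 4 + X*v)
W(Z) = -62/51 (W(Z) = -62*1/51 = -62/51)
c = 1000 (c = (5*(4 + 2*3))*(5*4) = (5*(4 + 6))*20 = (5*10)*20 = 50*20 = 1000)
(-502 + W(35))*(-3832 + c) = (-502 - 62/51)*(-3832 + 1000) = -25664/51*(-2832) = 24226816/17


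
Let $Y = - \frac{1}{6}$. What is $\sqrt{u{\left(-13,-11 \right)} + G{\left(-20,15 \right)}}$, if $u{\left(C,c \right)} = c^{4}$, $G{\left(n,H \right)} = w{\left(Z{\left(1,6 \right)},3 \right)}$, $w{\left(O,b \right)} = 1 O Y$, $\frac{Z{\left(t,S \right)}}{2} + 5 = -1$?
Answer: $3 \sqrt{1627} \approx 121.01$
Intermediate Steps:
$Z{\left(t,S \right)} = -12$ ($Z{\left(t,S \right)} = -10 + 2 \left(-1\right) = -10 - 2 = -12$)
$Y = - \frac{1}{6}$ ($Y = \left(-1\right) \frac{1}{6} = - \frac{1}{6} \approx -0.16667$)
$w{\left(O,b \right)} = - \frac{O}{6}$ ($w{\left(O,b \right)} = 1 O \left(- \frac{1}{6}\right) = O \left(- \frac{1}{6}\right) = - \frac{O}{6}$)
$G{\left(n,H \right)} = 2$ ($G{\left(n,H \right)} = \left(- \frac{1}{6}\right) \left(-12\right) = 2$)
$\sqrt{u{\left(-13,-11 \right)} + G{\left(-20,15 \right)}} = \sqrt{\left(-11\right)^{4} + 2} = \sqrt{14641 + 2} = \sqrt{14643} = 3 \sqrt{1627}$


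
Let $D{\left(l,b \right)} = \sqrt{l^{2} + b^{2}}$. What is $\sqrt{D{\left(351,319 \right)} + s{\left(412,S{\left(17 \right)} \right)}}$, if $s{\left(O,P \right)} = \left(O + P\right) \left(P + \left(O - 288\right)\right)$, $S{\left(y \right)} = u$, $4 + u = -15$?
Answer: $\sqrt{41265 + \sqrt{224962}} \approx 204.3$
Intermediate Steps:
$u = -19$ ($u = -4 - 15 = -19$)
$S{\left(y \right)} = -19$
$D{\left(l,b \right)} = \sqrt{b^{2} + l^{2}}$
$s{\left(O,P \right)} = \left(O + P\right) \left(-288 + O + P\right)$ ($s{\left(O,P \right)} = \left(O + P\right) \left(P + \left(O - 288\right)\right) = \left(O + P\right) \left(P + \left(-288 + O\right)\right) = \left(O + P\right) \left(-288 + O + P\right)$)
$\sqrt{D{\left(351,319 \right)} + s{\left(412,S{\left(17 \right)} \right)}} = \sqrt{\sqrt{319^{2} + 351^{2}} + \left(412^{2} + \left(-19\right)^{2} - 118656 - -5472 + 2 \cdot 412 \left(-19\right)\right)} = \sqrt{\sqrt{101761 + 123201} + \left(169744 + 361 - 118656 + 5472 - 15656\right)} = \sqrt{\sqrt{224962} + 41265} = \sqrt{41265 + \sqrt{224962}}$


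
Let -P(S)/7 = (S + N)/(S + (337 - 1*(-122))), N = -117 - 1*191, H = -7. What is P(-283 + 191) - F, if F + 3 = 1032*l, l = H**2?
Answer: -18554555/367 ≈ -50557.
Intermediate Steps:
N = -308 (N = -117 - 191 = -308)
l = 49 (l = (-7)**2 = 49)
P(S) = -7*(-308 + S)/(459 + S) (P(S) = -7*(S - 308)/(S + (337 - 1*(-122))) = -7*(-308 + S)/(S + (337 + 122)) = -7*(-308 + S)/(S + 459) = -7*(-308 + S)/(459 + S))
F = 50565 (F = -3 + 1032*49 = -3 + 50568 = 50565)
P(-283 + 191) - F = 7*(308 - (-283 + 191))/(459 + (-283 + 191)) - 1*50565 = 7*(308 - 1*(-92))/(459 - 92) - 50565 = 7*(308 + 92)/367 - 50565 = 7*(1/367)*400 - 50565 = 2800/367 - 50565 = -18554555/367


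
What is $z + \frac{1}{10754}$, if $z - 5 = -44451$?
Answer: $- \frac{477972283}{10754} \approx -44446.0$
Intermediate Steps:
$z = -44446$ ($z = 5 - 44451 = -44446$)
$z + \frac{1}{10754} = -44446 + \frac{1}{10754} = - \frac{477972283}{10754}$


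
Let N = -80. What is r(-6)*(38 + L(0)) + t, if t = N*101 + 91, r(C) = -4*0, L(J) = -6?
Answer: -7989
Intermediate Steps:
r(C) = 0
t = -7989 (t = -80*101 + 91 = -8080 + 91 = -7989)
r(-6)*(38 + L(0)) + t = 0*(38 - 6) - 7989 = 0*32 - 7989 = 0 - 7989 = -7989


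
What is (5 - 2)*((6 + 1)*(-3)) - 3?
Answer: -66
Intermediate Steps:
(5 - 2)*((6 + 1)*(-3)) - 3 = 3*(7*(-3)) - 3 = 3*(-21) - 3 = -63 - 3 = -66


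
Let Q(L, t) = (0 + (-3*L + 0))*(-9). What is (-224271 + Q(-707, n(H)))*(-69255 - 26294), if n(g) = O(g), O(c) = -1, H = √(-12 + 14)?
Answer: 23252804640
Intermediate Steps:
H = √2 ≈ 1.4142
n(g) = -1
Q(L, t) = 27*L (Q(L, t) = (0 - 3*L)*(-9) = -3*L*(-9) = 27*L)
(-224271 + Q(-707, n(H)))*(-69255 - 26294) = (-224271 + 27*(-707))*(-69255 - 26294) = (-224271 - 19089)*(-95549) = -243360*(-95549) = 23252804640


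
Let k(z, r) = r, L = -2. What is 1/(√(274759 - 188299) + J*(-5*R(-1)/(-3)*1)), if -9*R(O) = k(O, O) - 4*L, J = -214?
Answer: -20223/692924 + 729*√21615/3464620 ≈ 0.0017499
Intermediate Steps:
R(O) = -8/9 - O/9 (R(O) = -(O - 4*(-2))/9 = -(O + 8)/9 = -(8 + O)/9 = -8/9 - O/9)
1/(√(274759 - 188299) + J*(-5*R(-1)/(-3)*1)) = 1/(√(274759 - 188299) - 214*(-5*(-8/9 - ⅑*(-1))/(-3))) = 1/(√86460 - 214*(-5*(-8/9 + ⅑)*(-1)/3)) = 1/(2*√21615 - 214*(-(-35)*(-1)/(9*3))) = 1/(2*√21615 - 214*(-5*7/27)) = 1/(2*√21615 - (-7490)/27) = 1/(2*√21615 - 214*(-35/27)) = 1/(2*√21615 + 7490/27) = 1/(7490/27 + 2*√21615)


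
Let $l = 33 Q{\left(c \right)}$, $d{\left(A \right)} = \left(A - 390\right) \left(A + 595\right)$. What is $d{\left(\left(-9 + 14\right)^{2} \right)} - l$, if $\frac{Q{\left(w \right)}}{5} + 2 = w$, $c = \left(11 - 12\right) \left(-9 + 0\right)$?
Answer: $-227455$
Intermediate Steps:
$d{\left(A \right)} = \left(-390 + A\right) \left(595 + A\right)$
$c = 9$ ($c = \left(-1\right) \left(-9\right) = 9$)
$Q{\left(w \right)} = -10 + 5 w$
$l = 1155$ ($l = 33 \left(-10 + 5 \cdot 9\right) = 33 \left(-10 + 45\right) = 33 \cdot 35 = 1155$)
$d{\left(\left(-9 + 14\right)^{2} \right)} - l = \left(-232050 + \left(\left(-9 + 14\right)^{2}\right)^{2} + 205 \left(-9 + 14\right)^{2}\right) - 1155 = \left(-232050 + \left(5^{2}\right)^{2} + 205 \cdot 5^{2}\right) - 1155 = \left(-232050 + 25^{2} + 205 \cdot 25\right) - 1155 = \left(-232050 + 625 + 5125\right) - 1155 = -226300 - 1155 = -227455$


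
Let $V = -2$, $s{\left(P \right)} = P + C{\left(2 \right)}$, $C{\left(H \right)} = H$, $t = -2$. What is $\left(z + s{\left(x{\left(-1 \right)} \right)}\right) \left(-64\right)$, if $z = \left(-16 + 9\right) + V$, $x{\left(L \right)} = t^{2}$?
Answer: $192$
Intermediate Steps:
$x{\left(L \right)} = 4$ ($x{\left(L \right)} = \left(-2\right)^{2} = 4$)
$s{\left(P \right)} = 2 + P$ ($s{\left(P \right)} = P + 2 = 2 + P$)
$z = -9$ ($z = \left(-16 + 9\right) - 2 = -7 - 2 = -9$)
$\left(z + s{\left(x{\left(-1 \right)} \right)}\right) \left(-64\right) = \left(-9 + \left(2 + 4\right)\right) \left(-64\right) = \left(-9 + 6\right) \left(-64\right) = \left(-3\right) \left(-64\right) = 192$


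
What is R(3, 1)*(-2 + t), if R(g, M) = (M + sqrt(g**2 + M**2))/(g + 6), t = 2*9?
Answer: 16/9 + 16*sqrt(10)/9 ≈ 7.3996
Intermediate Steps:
t = 18
R(g, M) = (M + sqrt(M**2 + g**2))/(6 + g)
R(3, 1)*(-2 + t) = ((1 + sqrt(1**2 + 3**2))/(6 + 3))*(-2 + 18) = ((1 + sqrt(1 + 9))/9)*16 = ((1 + sqrt(10))/9)*16 = (1/9 + sqrt(10)/9)*16 = 16/9 + 16*sqrt(10)/9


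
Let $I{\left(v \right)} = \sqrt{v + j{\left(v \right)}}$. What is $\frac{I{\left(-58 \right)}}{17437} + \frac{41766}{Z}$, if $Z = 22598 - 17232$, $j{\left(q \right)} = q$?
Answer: $\frac{20883}{2683} + \frac{2 i \sqrt{29}}{17437} \approx 7.7835 + 0.00061767 i$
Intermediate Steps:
$Z = 5366$
$I{\left(v \right)} = \sqrt{2} \sqrt{v}$ ($I{\left(v \right)} = \sqrt{v + v} = \sqrt{2 v} = \sqrt{2} \sqrt{v}$)
$\frac{I{\left(-58 \right)}}{17437} + \frac{41766}{Z} = \frac{\sqrt{2} \sqrt{-58}}{17437} + \frac{41766}{5366} = \sqrt{2} i \sqrt{58} \cdot \frac{1}{17437} + 41766 \cdot \frac{1}{5366} = 2 i \sqrt{29} \cdot \frac{1}{17437} + \frac{20883}{2683} = \frac{2 i \sqrt{29}}{17437} + \frac{20883}{2683} = \frac{20883}{2683} + \frac{2 i \sqrt{29}}{17437}$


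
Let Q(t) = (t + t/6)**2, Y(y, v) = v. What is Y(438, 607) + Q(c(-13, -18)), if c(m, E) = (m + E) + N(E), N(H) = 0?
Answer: 68941/36 ≈ 1915.0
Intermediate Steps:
c(m, E) = E + m (c(m, E) = (m + E) + 0 = (E + m) + 0 = E + m)
Q(t) = 49*t**2/36 (Q(t) = (t + t*(1/6))**2 = (t + t/6)**2 = (7*t/6)**2 = 49*t**2/36)
Y(438, 607) + Q(c(-13, -18)) = 607 + 49*(-18 - 13)**2/36 = 607 + (49/36)*(-31)**2 = 607 + (49/36)*961 = 607 + 47089/36 = 68941/36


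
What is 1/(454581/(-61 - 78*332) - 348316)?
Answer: -25957/9041692993 ≈ -2.8708e-6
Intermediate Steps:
1/(454581/(-61 - 78*332) - 348316) = 1/(454581/(-61 - 25896) - 348316) = 1/(454581/(-25957) - 348316) = 1/(454581*(-1/25957) - 348316) = 1/(-454581/25957 - 348316) = 1/(-9041692993/25957) = -25957/9041692993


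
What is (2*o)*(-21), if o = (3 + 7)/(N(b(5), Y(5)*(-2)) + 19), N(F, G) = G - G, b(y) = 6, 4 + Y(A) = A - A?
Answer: -420/19 ≈ -22.105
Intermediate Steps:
Y(A) = -4 (Y(A) = -4 + (A - A) = -4 + 0 = -4)
N(F, G) = 0
o = 10/19 (o = (3 + 7)/(0 + 19) = 10/19 ≈ 0.52632)
(2*o)*(-21) = (2*(10/19))*(-21) = (20/19)*(-21) = -420/19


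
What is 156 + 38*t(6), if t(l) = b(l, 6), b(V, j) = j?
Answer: 384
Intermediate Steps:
t(l) = 6
156 + 38*t(6) = 156 + 38*6 = 156 + 228 = 384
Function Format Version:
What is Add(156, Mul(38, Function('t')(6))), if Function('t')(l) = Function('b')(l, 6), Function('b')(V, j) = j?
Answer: 384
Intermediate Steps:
Function('t')(l) = 6
Add(156, Mul(38, Function('t')(6))) = Add(156, Mul(38, 6)) = Add(156, 228) = 384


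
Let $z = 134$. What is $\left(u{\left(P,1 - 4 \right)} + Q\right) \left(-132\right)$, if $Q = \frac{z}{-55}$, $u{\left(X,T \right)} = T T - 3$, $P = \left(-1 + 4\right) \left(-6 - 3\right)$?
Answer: $- \frac{2352}{5} \approx -470.4$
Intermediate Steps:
$P = -27$ ($P = 3 \left(-9\right) = -27$)
$u{\left(X,T \right)} = -3 + T^{2}$ ($u{\left(X,T \right)} = T^{2} - 3 = -3 + T^{2}$)
$Q = - \frac{134}{55}$ ($Q = \frac{134}{-55} = 134 \left(- \frac{1}{55}\right) = - \frac{134}{55} \approx -2.4364$)
$\left(u{\left(P,1 - 4 \right)} + Q\right) \left(-132\right) = \left(\left(-3 + \left(1 - 4\right)^{2}\right) - \frac{134}{55}\right) \left(-132\right) = \left(\left(-3 + \left(-3\right)^{2}\right) - \frac{134}{55}\right) \left(-132\right) = \left(\left(-3 + 9\right) - \frac{134}{55}\right) \left(-132\right) = \left(6 - \frac{134}{55}\right) \left(-132\right) = \frac{196}{55} \left(-132\right) = - \frac{2352}{5}$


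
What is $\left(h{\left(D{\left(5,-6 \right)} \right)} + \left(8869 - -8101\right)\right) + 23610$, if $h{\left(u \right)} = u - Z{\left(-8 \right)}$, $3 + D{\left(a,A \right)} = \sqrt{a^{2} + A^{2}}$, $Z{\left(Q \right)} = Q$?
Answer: $40585 + \sqrt{61} \approx 40593.0$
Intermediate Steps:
$D{\left(a,A \right)} = -3 + \sqrt{A^{2} + a^{2}}$ ($D{\left(a,A \right)} = -3 + \sqrt{a^{2} + A^{2}} = -3 + \sqrt{A^{2} + a^{2}}$)
$h{\left(u \right)} = 8 + u$ ($h{\left(u \right)} = u - -8 = u + 8 = 8 + u$)
$\left(h{\left(D{\left(5,-6 \right)} \right)} + \left(8869 - -8101\right)\right) + 23610 = \left(\left(8 - \left(3 - \sqrt{\left(-6\right)^{2} + 5^{2}}\right)\right) + \left(8869 - -8101\right)\right) + 23610 = \left(\left(8 - \left(3 - \sqrt{36 + 25}\right)\right) + \left(8869 + 8101\right)\right) + 23610 = \left(\left(8 - \left(3 - \sqrt{61}\right)\right) + 16970\right) + 23610 = \left(\left(5 + \sqrt{61}\right) + 16970\right) + 23610 = \left(16975 + \sqrt{61}\right) + 23610 = 40585 + \sqrt{61}$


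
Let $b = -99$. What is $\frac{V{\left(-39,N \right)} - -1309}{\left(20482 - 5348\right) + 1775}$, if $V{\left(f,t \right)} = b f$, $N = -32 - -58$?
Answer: $\frac{5170}{16909} \approx 0.30575$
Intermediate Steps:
$N = 26$ ($N = -32 + 58 = 26$)
$V{\left(f,t \right)} = - 99 f$
$\frac{V{\left(-39,N \right)} - -1309}{\left(20482 - 5348\right) + 1775} = \frac{\left(-99\right) \left(-39\right) - -1309}{\left(20482 - 5348\right) + 1775} = \frac{3861 + 1309}{\left(20482 - 5348\right) + 1775} = \frac{5170}{15134 + 1775} = \frac{5170}{16909}$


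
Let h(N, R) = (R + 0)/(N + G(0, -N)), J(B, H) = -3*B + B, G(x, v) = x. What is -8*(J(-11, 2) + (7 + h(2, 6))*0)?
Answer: -176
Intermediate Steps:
J(B, H) = -2*B
h(N, R) = R/N (h(N, R) = (R + 0)/(N + 0) = R/N)
-8*(J(-11, 2) + (7 + h(2, 6))*0) = -8*(-2*(-11) + (7 + 6/2)*0) = -8*(22 + (7 + 6*(½))*0) = -8*(22 + (7 + 3)*0) = -8*(22 + 10*0) = -8*(22 + 0) = -8*22 = -176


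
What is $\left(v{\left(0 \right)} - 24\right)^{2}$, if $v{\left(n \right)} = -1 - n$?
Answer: $625$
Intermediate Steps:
$\left(v{\left(0 \right)} - 24\right)^{2} = \left(\left(-1 - 0\right) - 24\right)^{2} = \left(\left(-1 + 0\right) - 24\right)^{2} = \left(-1 - 24\right)^{2} = \left(-25\right)^{2} = 625$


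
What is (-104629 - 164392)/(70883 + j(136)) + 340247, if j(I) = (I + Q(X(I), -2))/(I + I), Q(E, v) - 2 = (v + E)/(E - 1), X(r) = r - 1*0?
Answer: 221399870453077/650710631 ≈ 3.4024e+5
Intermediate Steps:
X(r) = r (X(r) = r + 0 = r)
Q(E, v) = 2 + (E + v)/(-1 + E) (Q(E, v) = 2 + (v + E)/(E - 1) = 2 + (E + v)/(-1 + E))
j(I) = (I + (-4 + 3*I)/(-1 + I))/(2*I) (j(I) = (I + (-2 - 2 + 3*I)/(-1 + I))/(I + I) = (I + (-4 + 3*I)/(-1 + I))/((2*I)) = (I + (-4 + 3*I)/(-1 + I))*(1/(2*I)) = (I + (-4 + 3*I)/(-1 + I))/(2*I))
(-104629 - 164392)/(70883 + j(136)) + 340247 = (-104629 - 164392)/(70883 + (-2 + 136 + (1/2)*136**2)/(136*(-1 + 136))) + 340247 = -269021/(70883 + (1/136)*(-2 + 136 + (1/2)*18496)/135) + 340247 = -269021/(70883 + (1/136)*(1/135)*(-2 + 136 + 9248)) + 340247 = -269021/(70883 + (1/136)*(1/135)*9382) + 340247 = -269021/(70883 + 4691/9180) + 340247 = -269021/650710631/9180 + 340247 = -269021*9180/650710631 + 340247 = -2469612780/650710631 + 340247 = 221399870453077/650710631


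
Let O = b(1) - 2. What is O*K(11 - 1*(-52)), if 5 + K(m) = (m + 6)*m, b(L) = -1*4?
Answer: -26052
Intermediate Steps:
b(L) = -4
K(m) = -5 + m*(6 + m) (K(m) = -5 + (m + 6)*m = -5 + (6 + m)*m = -5 + m*(6 + m))
O = -6 (O = -4 - 2 = -6)
O*K(11 - 1*(-52)) = -6*(-5 + (11 - 1*(-52))² + 6*(11 - 1*(-52))) = -6*(-5 + (11 + 52)² + 6*(11 + 52)) = -6*(-5 + 63² + 6*63) = -6*(-5 + 3969 + 378) = -6*4342 = -26052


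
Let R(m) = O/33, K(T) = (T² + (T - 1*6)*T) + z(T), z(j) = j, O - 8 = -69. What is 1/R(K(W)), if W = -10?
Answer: -33/61 ≈ -0.54098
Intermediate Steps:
O = -61 (O = 8 - 69 = -61)
K(T) = T + T² + T*(-6 + T) (K(T) = (T² + (T - 1*6)*T) + T = (T² + (T - 6)*T) + T = (T² + (-6 + T)*T) + T = (T² + T*(-6 + T)) + T = T + T² + T*(-6 + T))
R(m) = -61/33
1/R(K(W)) = 1/(-61/33) = -33/61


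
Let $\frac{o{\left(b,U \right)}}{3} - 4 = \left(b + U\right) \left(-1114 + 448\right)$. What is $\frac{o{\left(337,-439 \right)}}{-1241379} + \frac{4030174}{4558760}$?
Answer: $\frac{678976935311}{943191488340} \approx 0.71987$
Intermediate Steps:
$o{\left(b,U \right)} = 12 - 1998 U - 1998 b$ ($o{\left(b,U \right)} = 12 + 3 \left(b + U\right) \left(-1114 + 448\right) = 12 + 3 \left(U + b\right) \left(-666\right) = 12 + 3 \left(- 666 U - 666 b\right) = 12 - \left(1998 U + 1998 b\right) = 12 - 1998 U - 1998 b$)
$\frac{o{\left(337,-439 \right)}}{-1241379} + \frac{4030174}{4558760} = \frac{12 - -877122 - 673326}{-1241379} + \frac{4030174}{4558760} = \left(12 + 877122 - 673326\right) \left(- \frac{1}{1241379}\right) + 4030174 \cdot \frac{1}{4558760} = 203808 \left(- \frac{1}{1241379}\right) + \frac{2015087}{2279380} = - \frac{67936}{413793} + \frac{2015087}{2279380} = \frac{678976935311}{943191488340}$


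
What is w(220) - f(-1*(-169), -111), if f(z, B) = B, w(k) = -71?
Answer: 40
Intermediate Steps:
w(220) - f(-1*(-169), -111) = -71 - 1*(-111) = -71 + 111 = 40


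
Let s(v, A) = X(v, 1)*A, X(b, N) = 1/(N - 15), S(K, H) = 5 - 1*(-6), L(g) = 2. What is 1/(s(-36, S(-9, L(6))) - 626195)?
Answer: -14/8766741 ≈ -1.5969e-6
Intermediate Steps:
S(K, H) = 11 (S(K, H) = 5 + 6 = 11)
X(b, N) = 1/(-15 + N)
s(v, A) = -A/14 (s(v, A) = A/(-15 + 1) = A/(-14) = -A/14)
1/(s(-36, S(-9, L(6))) - 626195) = 1/(-1/14*11 - 626195) = 1/(-11/14 - 626195) = 1/(-8766741/14) = -14/8766741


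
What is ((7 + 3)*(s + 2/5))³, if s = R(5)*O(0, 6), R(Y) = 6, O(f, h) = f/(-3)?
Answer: 64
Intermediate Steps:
O(f, h) = -f/3 (O(f, h) = f*(-⅓) = -f/3)
s = 0 (s = 6*(-⅓*0) = 6*0 = 0)
((7 + 3)*(s + 2/5))³ = ((7 + 3)*(0 + 2/5))³ = (10*(0 + 2*(⅕)))³ = (10*(0 + ⅖))³ = (10*(⅖))³ = 4³ = 64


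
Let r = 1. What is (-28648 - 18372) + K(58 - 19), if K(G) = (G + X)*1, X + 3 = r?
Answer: -46983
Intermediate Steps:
X = -2 (X = -3 + 1 = -2)
K(G) = -2 + G (K(G) = (G - 2)*1 = (-2 + G)*1 = -2 + G)
(-28648 - 18372) + K(58 - 19) = (-28648 - 18372) + (-2 + (58 - 19)) = -47020 + (-2 + 39) = -47020 + 37 = -46983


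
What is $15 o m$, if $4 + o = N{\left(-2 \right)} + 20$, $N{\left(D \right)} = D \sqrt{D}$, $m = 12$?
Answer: $2880 - 360 i \sqrt{2} \approx 2880.0 - 509.12 i$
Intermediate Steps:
$N{\left(D \right)} = D^{\frac{3}{2}}$
$o = 16 - 2 i \sqrt{2}$ ($o = -4 + \left(\left(-2\right)^{\frac{3}{2}} + 20\right) = -4 + \left(- 2 i \sqrt{2} + 20\right) = -4 + \left(20 - 2 i \sqrt{2}\right) = 16 - 2 i \sqrt{2} \approx 16.0 - 2.8284 i$)
$15 o m = 15 \left(16 - 2 i \sqrt{2}\right) 12 = \left(240 - 30 i \sqrt{2}\right) 12 = 2880 - 360 i \sqrt{2}$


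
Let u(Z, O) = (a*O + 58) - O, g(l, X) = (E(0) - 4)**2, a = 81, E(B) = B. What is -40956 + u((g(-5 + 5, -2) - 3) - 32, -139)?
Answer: -52018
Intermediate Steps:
g(l, X) = 16 (g(l, X) = (0 - 4)**2 = (-4)**2 = 16)
u(Z, O) = 58 + 80*O (u(Z, O) = (81*O + 58) - O = (58 + 81*O) - O = 58 + 80*O)
-40956 + u((g(-5 + 5, -2) - 3) - 32, -139) = -40956 + (58 + 80*(-139)) = -40956 + (58 - 11120) = -40956 - 11062 = -52018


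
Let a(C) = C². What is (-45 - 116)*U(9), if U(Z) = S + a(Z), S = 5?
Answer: -13846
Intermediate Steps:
U(Z) = 5 + Z²
(-45 - 116)*U(9) = (-45 - 116)*(5 + 9²) = -161*(5 + 81) = -161*86 = -13846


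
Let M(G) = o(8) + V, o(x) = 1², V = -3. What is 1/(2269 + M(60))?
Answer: 1/2267 ≈ 0.00044111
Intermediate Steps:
o(x) = 1
M(G) = -2 (M(G) = 1 - 3 = -2)
1/(2269 + M(60)) = 1/(2269 - 2) = 1/2267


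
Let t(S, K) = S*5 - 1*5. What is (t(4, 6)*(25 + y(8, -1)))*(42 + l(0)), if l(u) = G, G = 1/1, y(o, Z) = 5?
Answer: 19350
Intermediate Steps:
G = 1
l(u) = 1
t(S, K) = -5 + 5*S (t(S, K) = 5*S - 5 = -5 + 5*S)
(t(4, 6)*(25 + y(8, -1)))*(42 + l(0)) = ((-5 + 5*4)*(25 + 5))*(42 + 1) = ((-5 + 20)*30)*43 = (15*30)*43 = 450*43 = 19350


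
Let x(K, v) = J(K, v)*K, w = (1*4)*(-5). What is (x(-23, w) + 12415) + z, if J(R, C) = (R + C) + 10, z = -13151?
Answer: 23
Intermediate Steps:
w = -20 (w = 4*(-5) = -20)
J(R, C) = 10 + C + R (J(R, C) = (C + R) + 10 = 10 + C + R)
x(K, v) = K*(10 + K + v) (x(K, v) = (10 + v + K)*K = (10 + K + v)*K = K*(10 + K + v))
(x(-23, w) + 12415) + z = (-23*(10 - 23 - 20) + 12415) - 13151 = (-23*(-33) + 12415) - 13151 = (759 + 12415) - 13151 = 13174 - 13151 = 23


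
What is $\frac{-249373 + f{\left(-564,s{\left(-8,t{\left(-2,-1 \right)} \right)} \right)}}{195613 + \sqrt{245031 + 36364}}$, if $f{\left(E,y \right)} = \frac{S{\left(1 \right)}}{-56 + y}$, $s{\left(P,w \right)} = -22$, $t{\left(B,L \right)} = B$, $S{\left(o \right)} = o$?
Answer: $- \frac{3804887046235}{2984604821172} + \frac{19451095 \sqrt{281395}}{2984604821172} \approx -1.2714$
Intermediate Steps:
$f{\left(E,y \right)} = \frac{1}{-56 + y}$ ($f{\left(E,y \right)} = 1 \frac{1}{-56 + y} = \frac{1}{-56 + y}$)
$\frac{-249373 + f{\left(-564,s{\left(-8,t{\left(-2,-1 \right)} \right)} \right)}}{195613 + \sqrt{245031 + 36364}} = \frac{-249373 + \frac{1}{-56 - 22}}{195613 + \sqrt{245031 + 36364}} = \frac{-249373 + \frac{1}{-78}}{195613 + \sqrt{281395}} = \frac{-249373 - \frac{1}{78}}{195613 + \sqrt{281395}} = - \frac{19451095}{78 \left(195613 + \sqrt{281395}\right)}$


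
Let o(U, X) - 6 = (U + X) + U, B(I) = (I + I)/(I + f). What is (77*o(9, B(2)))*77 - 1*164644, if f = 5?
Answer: -18960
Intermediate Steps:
B(I) = 2*I/(5 + I) (B(I) = (I + I)/(I + 5) = (2*I)/(5 + I) = 2*I/(5 + I))
o(U, X) = 6 + X + 2*U (o(U, X) = 6 + ((U + X) + U) = 6 + (X + 2*U) = 6 + X + 2*U)
(77*o(9, B(2)))*77 - 1*164644 = (77*(6 + 2*2/(5 + 2) + 2*9))*77 - 1*164644 = (77*(6 + 2*2/7 + 18))*77 - 164644 = (77*(6 + 2*2*(⅐) + 18))*77 - 164644 = (77*(6 + 4/7 + 18))*77 - 164644 = (77*(172/7))*77 - 164644 = 1892*77 - 164644 = 145684 - 164644 = -18960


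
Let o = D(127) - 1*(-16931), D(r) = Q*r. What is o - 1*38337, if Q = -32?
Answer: -25470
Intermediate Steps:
D(r) = -32*r
o = 12867 (o = -32*127 - 1*(-16931) = -4064 + 16931 = 12867)
o - 1*38337 = 12867 - 1*38337 = 12867 - 38337 = -25470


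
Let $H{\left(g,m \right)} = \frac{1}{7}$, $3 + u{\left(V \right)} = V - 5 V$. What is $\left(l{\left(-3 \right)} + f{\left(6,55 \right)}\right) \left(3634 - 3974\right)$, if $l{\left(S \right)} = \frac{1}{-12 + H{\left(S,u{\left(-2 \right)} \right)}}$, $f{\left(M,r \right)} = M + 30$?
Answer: $- \frac{1013540}{83} \approx -12211.0$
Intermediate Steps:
$u{\left(V \right)} = -3 - 4 V$ ($u{\left(V \right)} = -3 + \left(V - 5 V\right) = -3 - 4 V$)
$f{\left(M,r \right)} = 30 + M$
$H{\left(g,m \right)} = \frac{1}{7}$
$l{\left(S \right)} = - \frac{7}{83}$ ($l{\left(S \right)} = \frac{1}{-12 + \frac{1}{7}} = \frac{1}{- \frac{83}{7}} = - \frac{7}{83}$)
$\left(l{\left(-3 \right)} + f{\left(6,55 \right)}\right) \left(3634 - 3974\right) = \left(- \frac{7}{83} + \left(30 + 6\right)\right) \left(3634 - 3974\right) = \left(- \frac{7}{83} + 36\right) \left(-340\right) = \frac{2981}{83} \left(-340\right) = - \frac{1013540}{83}$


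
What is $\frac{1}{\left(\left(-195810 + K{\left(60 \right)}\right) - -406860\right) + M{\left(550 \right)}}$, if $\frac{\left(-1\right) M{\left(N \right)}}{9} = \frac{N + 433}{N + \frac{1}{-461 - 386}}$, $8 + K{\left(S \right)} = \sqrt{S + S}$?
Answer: $\frac{188460288905907}{39770004708194153267} - \frac{5358402242 \sqrt{30}}{119310014124582459801} \approx 4.7385 \cdot 10^{-6}$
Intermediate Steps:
$K{\left(S \right)} = -8 + \sqrt{2} \sqrt{S}$ ($K{\left(S \right)} = -8 + \sqrt{S + S} = -8 + \sqrt{2 S} = -8 + \sqrt{2} \sqrt{S}$)
$M{\left(N \right)} = - \frac{9 \left(433 + N\right)}{- \frac{1}{847} + N}$ ($M{\left(N \right)} = - 9 \frac{N + 433}{N + \frac{1}{-461 - 386}} = - 9 \frac{433 + N}{N + \frac{1}{-847}} = - 9 \frac{433 + N}{N - \frac{1}{847}} = - 9 \frac{433 + N}{- \frac{1}{847} + N} = - \frac{9 \left(433 + N\right)}{- \frac{1}{847} + N}$)
$\frac{1}{\left(\left(-195810 + K{\left(60 \right)}\right) - -406860\right) + M{\left(550 \right)}} = \frac{1}{\left(\left(-195810 - \left(8 - \sqrt{2} \sqrt{60}\right)\right) - -406860\right) + \frac{7623 \left(-433 - 550\right)}{-1 + 847 \cdot 550}} = \frac{1}{\left(\left(-195810 - \left(8 - \sqrt{2} \cdot 2 \sqrt{15}\right)\right) + 406860\right) + \frac{7623 \left(-433 - 550\right)}{-1 + 465850}} = \frac{1}{\left(\left(-195810 - \left(8 - 2 \sqrt{30}\right)\right) + 406860\right) + 7623 \cdot \frac{1}{465849} \left(-983\right)} = \frac{1}{\left(\left(-195818 + 2 \sqrt{30}\right) + 406860\right) + 7623 \cdot \frac{1}{465849} \left(-983\right)} = \frac{1}{\left(211042 + 2 \sqrt{30}\right) - \frac{832601}{51761}} = \frac{1}{\frac{10922912361}{51761} + 2 \sqrt{30}}$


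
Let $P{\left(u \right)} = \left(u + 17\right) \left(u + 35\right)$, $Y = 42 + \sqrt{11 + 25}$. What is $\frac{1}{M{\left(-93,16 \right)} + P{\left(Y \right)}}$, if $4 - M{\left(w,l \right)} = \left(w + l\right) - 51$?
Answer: $\frac{1}{5527} \approx 0.00018093$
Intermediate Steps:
$M{\left(w,l \right)} = 55 - l - w$ ($M{\left(w,l \right)} = 4 - \left(\left(w + l\right) - 51\right) = 4 - \left(\left(l + w\right) - 51\right) = 4 - \left(-51 + l + w\right) = 55 - l - w$)
$Y = 48$ ($Y = 42 + \sqrt{36} = 42 + 6 = 48$)
$P{\left(u \right)} = \left(17 + u\right) \left(35 + u\right)$
$\frac{1}{M{\left(-93,16 \right)} + P{\left(Y \right)}} = \frac{1}{\left(55 - 16 - -93\right) + \left(595 + 48^{2} + 52 \cdot 48\right)} = \frac{1}{\left(55 - 16 + 93\right) + \left(595 + 2304 + 2496\right)} = \frac{1}{132 + 5395} = \frac{1}{5527}$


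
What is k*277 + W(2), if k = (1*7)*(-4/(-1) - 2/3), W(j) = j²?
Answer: 19402/3 ≈ 6467.3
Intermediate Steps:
k = 70/3 (k = 7*(-4*(-1) - 2*⅓) = 7*(4 - ⅔) = 7*(10/3) = 70/3 ≈ 23.333)
k*277 + W(2) = (70/3)*277 + 2² = 19390/3 + 4 = 19402/3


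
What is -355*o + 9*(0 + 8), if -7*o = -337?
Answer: -119131/7 ≈ -17019.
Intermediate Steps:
o = 337/7 (o = -1/7*(-337) = 337/7 ≈ 48.143)
-355*o + 9*(0 + 8) = -355*337/7 + 9*(0 + 8) = -119635/7 + 9*8 = -119635/7 + 72 = -119131/7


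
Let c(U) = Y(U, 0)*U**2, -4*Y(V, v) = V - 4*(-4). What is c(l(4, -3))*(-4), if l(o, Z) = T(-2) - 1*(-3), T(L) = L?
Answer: 17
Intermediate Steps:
Y(V, v) = -4 - V/4 (Y(V, v) = -(V - 4*(-4))/4 = -(V + 16)/4 = -(16 + V)/4 = -4 - V/4)
l(o, Z) = 1 (l(o, Z) = -2 - 1*(-3) = -2 + 3 = 1)
c(U) = U**2*(-4 - U/4) (c(U) = (-4 - U/4)*U**2 = U**2*(-4 - U/4))
c(l(4, -3))*(-4) = ((1/4)*1**2*(-16 - 1*1))*(-4) = ((1/4)*1*(-16 - 1))*(-4) = ((1/4)*1*(-17))*(-4) = -17/4*(-4) = 17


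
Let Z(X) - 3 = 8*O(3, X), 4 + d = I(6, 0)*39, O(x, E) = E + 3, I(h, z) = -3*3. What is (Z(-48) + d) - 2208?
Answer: -2920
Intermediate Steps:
I(h, z) = -9
O(x, E) = 3 + E
d = -355 (d = -4 - 9*39 = -4 - 351 = -355)
Z(X) = 27 + 8*X (Z(X) = 3 + 8*(3 + X) = 3 + (24 + 8*X) = 27 + 8*X)
(Z(-48) + d) - 2208 = ((27 + 8*(-48)) - 355) - 2208 = ((27 - 384) - 355) - 2208 = (-357 - 355) - 2208 = -712 - 2208 = -2920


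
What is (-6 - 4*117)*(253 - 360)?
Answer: 50718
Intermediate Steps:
(-6 - 4*117)*(253 - 360) = (-6 - 468)*(-107) = -474*(-107) = 50718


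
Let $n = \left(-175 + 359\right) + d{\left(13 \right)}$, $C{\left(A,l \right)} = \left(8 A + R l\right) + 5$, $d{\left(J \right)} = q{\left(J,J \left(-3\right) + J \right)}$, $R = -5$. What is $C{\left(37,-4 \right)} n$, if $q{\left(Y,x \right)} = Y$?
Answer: $63237$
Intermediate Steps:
$d{\left(J \right)} = J$
$C{\left(A,l \right)} = 5 - 5 l + 8 A$ ($C{\left(A,l \right)} = \left(8 A - 5 l\right) + 5 = \left(- 5 l + 8 A\right) + 5 = 5 - 5 l + 8 A$)
$n = 197$ ($n = \left(-175 + 359\right) + 13 = 184 + 13 = 197$)
$C{\left(37,-4 \right)} n = \left(5 - -20 + 8 \cdot 37\right) 197 = \left(5 + 20 + 296\right) 197 = 321 \cdot 197 = 63237$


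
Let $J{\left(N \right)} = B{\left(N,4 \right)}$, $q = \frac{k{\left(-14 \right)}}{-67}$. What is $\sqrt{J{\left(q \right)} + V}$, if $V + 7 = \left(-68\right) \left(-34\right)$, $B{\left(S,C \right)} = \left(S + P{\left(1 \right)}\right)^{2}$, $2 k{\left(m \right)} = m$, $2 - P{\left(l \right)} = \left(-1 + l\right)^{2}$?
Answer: $\frac{\sqrt{10367026}}{67} \approx 48.057$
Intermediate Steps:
$P{\left(l \right)} = 2 - \left(-1 + l\right)^{2}$
$k{\left(m \right)} = \frac{m}{2}$
$B{\left(S,C \right)} = \left(2 + S\right)^{2}$ ($B{\left(S,C \right)} = \left(S + \left(2 - \left(-1 + 1\right)^{2}\right)\right)^{2} = \left(S + \left(2 - 0^{2}\right)\right)^{2} = \left(S + \left(2 - 0\right)\right)^{2} = \left(S + \left(2 + 0\right)\right)^{2} = \left(S + 2\right)^{2} = \left(2 + S\right)^{2}$)
$q = \frac{7}{67}$ ($q = \frac{\frac{1}{2} \left(-14\right)}{-67} = \left(-7\right) \left(- \frac{1}{67}\right) = \frac{7}{67} \approx 0.10448$)
$J{\left(N \right)} = \left(2 + N\right)^{2}$
$V = 2305$ ($V = -7 - -2312 = -7 + 2312 = 2305$)
$\sqrt{J{\left(q \right)} + V} = \sqrt{\left(2 + \frac{7}{67}\right)^{2} + 2305} = \sqrt{\left(\frac{141}{67}\right)^{2} + 2305} = \sqrt{\frac{19881}{4489} + 2305} = \sqrt{\frac{10367026}{4489}} = \frac{\sqrt{10367026}}{67}$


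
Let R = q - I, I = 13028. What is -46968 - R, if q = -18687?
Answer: -15253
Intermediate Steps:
R = -31715 (R = -18687 - 1*13028 = -18687 - 13028 = -31715)
-46968 - R = -46968 - 1*(-31715) = -46968 + 31715 = -15253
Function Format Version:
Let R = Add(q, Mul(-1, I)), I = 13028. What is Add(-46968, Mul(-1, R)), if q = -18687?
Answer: -15253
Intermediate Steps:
R = -31715 (R = Add(-18687, Mul(-1, 13028)) = Add(-18687, -13028) = -31715)
Add(-46968, Mul(-1, R)) = Add(-46968, Mul(-1, -31715)) = Add(-46968, 31715) = -15253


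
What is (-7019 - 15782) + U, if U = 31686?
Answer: 8885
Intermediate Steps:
(-7019 - 15782) + U = (-7019 - 15782) + 31686 = -22801 + 31686 = 8885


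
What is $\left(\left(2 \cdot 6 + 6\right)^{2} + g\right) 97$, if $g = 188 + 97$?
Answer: $59073$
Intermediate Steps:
$g = 285$
$\left(\left(2 \cdot 6 + 6\right)^{2} + g\right) 97 = \left(\left(2 \cdot 6 + 6\right)^{2} + 285\right) 97 = \left(\left(12 + 6\right)^{2} + 285\right) 97 = \left(18^{2} + 285\right) 97 = \left(324 + 285\right) 97 = 609 \cdot 97 = 59073$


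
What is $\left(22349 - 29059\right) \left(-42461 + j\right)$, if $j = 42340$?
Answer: $811910$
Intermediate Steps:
$\left(22349 - 29059\right) \left(-42461 + j\right) = \left(22349 - 29059\right) \left(-42461 + 42340\right) = \left(22349 - 29059\right) \left(-121\right) = \left(-6710\right) \left(-121\right) = 811910$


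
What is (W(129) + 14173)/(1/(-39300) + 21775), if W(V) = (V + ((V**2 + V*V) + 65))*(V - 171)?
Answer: -54698486700/855757499 ≈ -63.918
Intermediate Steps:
W(V) = (-171 + V)*(65 + V + 2*V**2) (W(V) = (V + ((V**2 + V**2) + 65))*(-171 + V) = (V + (2*V**2 + 65))*(-171 + V) = (V + (65 + 2*V**2))*(-171 + V) = (65 + V + 2*V**2)*(-171 + V) = (-171 + V)*(65 + V + 2*V**2))
(W(129) + 14173)/(1/(-39300) + 21775) = ((-11115 - 341*129**2 - 106*129 + 2*129**3) + 14173)/(1/(-39300) + 21775) = ((-11115 - 341*16641 - 13674 + 2*2146689) + 14173)/(-1/39300 + 21775) = ((-11115 - 5674581 - 13674 + 4293378) + 14173)/(855757499/39300) = (-1405992 + 14173)*(39300/855757499) = -1391819*39300/855757499 = -54698486700/855757499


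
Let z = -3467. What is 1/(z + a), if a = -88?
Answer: -1/3555 ≈ -0.00028129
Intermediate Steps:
1/(z + a) = 1/(-3467 - 88) = 1/(-3555) = -1/3555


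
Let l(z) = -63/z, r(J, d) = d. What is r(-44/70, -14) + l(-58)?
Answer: -749/58 ≈ -12.914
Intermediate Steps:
r(-44/70, -14) + l(-58) = -14 - 63/(-58) = -14 - 63*(-1/58) = -14 + 63/58 = -749/58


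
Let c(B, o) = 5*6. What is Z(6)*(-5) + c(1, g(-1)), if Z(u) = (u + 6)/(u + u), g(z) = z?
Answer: 25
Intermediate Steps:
Z(u) = (6 + u)/(2*u) (Z(u) = (6 + u)/((2*u)) = (6 + u)*(1/(2*u)) = (6 + u)/(2*u))
c(B, o) = 30
Z(6)*(-5) + c(1, g(-1)) = ((1/2)*(6 + 6)/6)*(-5) + 30 = ((1/2)*(1/6)*12)*(-5) + 30 = 1*(-5) + 30 = -5 + 30 = 25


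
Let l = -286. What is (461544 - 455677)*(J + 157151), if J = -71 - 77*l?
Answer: 1050791434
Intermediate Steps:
J = 21951 (J = -71 - 77*(-286) = -71 + 22022 = 21951)
(461544 - 455677)*(J + 157151) = (461544 - 455677)*(21951 + 157151) = 5867*179102 = 1050791434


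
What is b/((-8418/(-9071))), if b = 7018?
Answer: 31830139/4209 ≈ 7562.4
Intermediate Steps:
b/((-8418/(-9071))) = 7018/((-8418/(-9071))) = 7018/((-8418*(-1/9071))) = 7018/(8418/9071) = 7018*(9071/8418) = 31830139/4209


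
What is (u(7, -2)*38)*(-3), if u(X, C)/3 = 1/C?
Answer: 171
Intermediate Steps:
u(X, C) = 3/C
(u(7, -2)*38)*(-3) = ((3/(-2))*38)*(-3) = ((3*(-½))*38)*(-3) = -3/2*38*(-3) = -57*(-3) = 171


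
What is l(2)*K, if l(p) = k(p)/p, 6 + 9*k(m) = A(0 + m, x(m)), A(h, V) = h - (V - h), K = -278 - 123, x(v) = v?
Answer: 802/9 ≈ 89.111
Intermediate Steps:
K = -401
A(h, V) = -V + 2*h (A(h, V) = h + (h - V) = -V + 2*h)
k(m) = -⅔ + m/9 (k(m) = -⅔ + (-m + 2*(0 + m))/9 = -⅔ + (-m + 2*m)/9 = -⅔ + m/9)
l(p) = (-⅔ + p/9)/p
l(2)*K = ((⅑)*(-6 + 2)/2)*(-401) = ((⅑)*(½)*(-4))*(-401) = -2/9*(-401) = 802/9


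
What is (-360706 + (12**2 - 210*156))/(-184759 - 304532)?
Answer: 393322/489291 ≈ 0.80386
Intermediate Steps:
(-360706 + (12**2 - 210*156))/(-184759 - 304532) = (-360706 + (144 - 32760))/(-489291) = (-360706 - 32616)*(-1/489291) = -393322*(-1/489291) = 393322/489291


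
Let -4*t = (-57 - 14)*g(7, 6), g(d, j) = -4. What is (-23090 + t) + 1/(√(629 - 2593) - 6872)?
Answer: -273452363225/11806587 - I*√491/23613174 ≈ -23161.0 - 9.384e-7*I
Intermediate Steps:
t = -71 (t = -(-57 - 14)*(-4)/4 = -(-71)*(-4)/4 = -¼*284 = -71)
(-23090 + t) + 1/(√(629 - 2593) - 6872) = (-23090 - 71) + 1/(√(629 - 2593) - 6872) = -23161 + 1/(√(-1964) - 6872) = -23161 + 1/(2*I*√491 - 6872) = -23161 + 1/(-6872 + 2*I*√491)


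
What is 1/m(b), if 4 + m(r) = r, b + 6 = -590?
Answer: -1/600 ≈ -0.0016667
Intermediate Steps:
b = -596 (b = -6 - 590 = -596)
m(r) = -4 + r
1/m(b) = 1/(-4 - 596) = 1/(-600) = -1/600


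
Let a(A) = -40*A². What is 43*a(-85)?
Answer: -12427000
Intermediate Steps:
43*a(-85) = 43*(-40*(-85)²) = 43*(-40*7225) = 43*(-289000) = -12427000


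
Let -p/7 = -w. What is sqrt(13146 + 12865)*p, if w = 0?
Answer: 0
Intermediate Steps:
p = 0 (p = -(-7)*0 = -7*0 = 0)
sqrt(13146 + 12865)*p = sqrt(13146 + 12865)*0 = sqrt(26011)*0 = (37*sqrt(19))*0 = 0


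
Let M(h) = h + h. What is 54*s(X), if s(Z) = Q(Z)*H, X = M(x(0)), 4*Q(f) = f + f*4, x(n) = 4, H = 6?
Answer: 3240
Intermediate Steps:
Q(f) = 5*f/4 (Q(f) = (f + f*4)/4 = (f + 4*f)/4 = (5*f)/4 = 5*f/4)
M(h) = 2*h
X = 8 (X = 2*4 = 8)
s(Z) = 15*Z/2 (s(Z) = (5*Z/4)*6 = 15*Z/2)
54*s(X) = 54*((15/2)*8) = 54*60 = 3240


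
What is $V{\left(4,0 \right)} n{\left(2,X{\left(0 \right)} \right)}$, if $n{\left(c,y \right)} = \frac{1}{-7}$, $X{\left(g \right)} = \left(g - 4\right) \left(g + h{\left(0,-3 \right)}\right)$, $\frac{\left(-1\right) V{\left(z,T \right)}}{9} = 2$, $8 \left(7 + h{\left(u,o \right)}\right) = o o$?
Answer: $\frac{18}{7} \approx 2.5714$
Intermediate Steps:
$h{\left(u,o \right)} = -7 + \frac{o^{2}}{8}$ ($h{\left(u,o \right)} = -7 + \frac{o o}{8} = -7 + \frac{o^{2}}{8}$)
$V{\left(z,T \right)} = -18$ ($V{\left(z,T \right)} = \left(-9\right) 2 = -18$)
$X{\left(g \right)} = \left(-4 + g\right) \left(- \frac{47}{8} + g\right)$ ($X{\left(g \right)} = \left(g - 4\right) \left(g - \left(7 - \frac{\left(-3\right)^{2}}{8}\right)\right) = \left(-4 + g\right) \left(g + \left(-7 + \frac{1}{8} \cdot 9\right)\right) = \left(-4 + g\right) \left(g + \left(-7 + \frac{9}{8}\right)\right) = \left(-4 + g\right) \left(g - \frac{47}{8}\right) = \left(-4 + g\right) \left(- \frac{47}{8} + g\right)$)
$n{\left(c,y \right)} = - \frac{1}{7}$
$V{\left(4,0 \right)} n{\left(2,X{\left(0 \right)} \right)} = \left(-18\right) \left(- \frac{1}{7}\right) = \frac{18}{7}$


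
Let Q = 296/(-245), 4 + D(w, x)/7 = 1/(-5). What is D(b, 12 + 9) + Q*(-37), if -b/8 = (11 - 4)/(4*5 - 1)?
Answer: 3749/245 ≈ 15.302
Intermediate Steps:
b = -56/19 (b = -8*(11 - 4)/(4*5 - 1) = -56/(20 - 1) = -56/19 ≈ -2.9474)
D(w, x) = -147/5 (D(w, x) = -28 + 7/(-5) = -28 + 7*(-⅕) = -28 - 7/5 = -147/5)
Q = -296/245 (Q = 296*(-1/245) = -296/245 ≈ -1.2082)
D(b, 12 + 9) + Q*(-37) = -147/5 - 296/245*(-37) = -147/5 + 10952/245 = 3749/245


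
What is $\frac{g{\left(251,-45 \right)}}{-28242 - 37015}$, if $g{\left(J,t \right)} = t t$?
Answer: $- \frac{2025}{65257} \approx -0.031031$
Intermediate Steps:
$g{\left(J,t \right)} = t^{2}$
$\frac{g{\left(251,-45 \right)}}{-28242 - 37015} = \frac{\left(-45\right)^{2}}{-28242 - 37015} = \frac{2025}{-65257} = 2025 \left(- \frac{1}{65257}\right) = - \frac{2025}{65257}$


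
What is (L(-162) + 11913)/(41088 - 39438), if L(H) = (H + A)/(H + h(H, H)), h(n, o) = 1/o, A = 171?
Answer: 104218409/14434750 ≈ 7.2200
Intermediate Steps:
L(H) = (171 + H)/(H + 1/H) (L(H) = (H + 171)/(H + 1/H) = (171 + H)/(H + 1/H))
(L(-162) + 11913)/(41088 - 39438) = (-162*(171 - 162)/(1 + (-162)²) + 11913)/(41088 - 39438) = (-162*9/(1 + 26244) + 11913)/1650 = (-162*9/26245 + 11913)*(1/1650) = (-162*1/26245*9 + 11913)*(1/1650) = (-1458/26245 + 11913)*(1/1650) = (312655227/26245)*(1/1650) = 104218409/14434750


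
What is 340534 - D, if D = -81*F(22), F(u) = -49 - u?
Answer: 334783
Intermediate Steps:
D = 5751 (D = -81*(-49 - 1*22) = -81*(-49 - 22) = -81*(-71) = 5751)
340534 - D = 340534 - 1*5751 = 340534 - 5751 = 334783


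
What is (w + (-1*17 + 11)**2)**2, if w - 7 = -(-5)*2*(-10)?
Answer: 3249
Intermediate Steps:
w = -93 (w = 7 - (-5)*2*(-10) = 7 - 1*(-10)*(-10) = 7 + 10*(-10) = 7 - 100 = -93)
(w + (-1*17 + 11)**2)**2 = (-93 + (-1*17 + 11)**2)**2 = (-93 + (-17 + 11)**2)**2 = (-93 + (-6)**2)**2 = (-93 + 36)**2 = (-57)**2 = 3249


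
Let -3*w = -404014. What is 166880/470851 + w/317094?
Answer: 4255857757/5462342451 ≈ 0.77913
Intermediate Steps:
w = 404014/3 (w = -⅓*(-404014) = 404014/3 ≈ 1.3467e+5)
166880/470851 + w/317094 = 166880/470851 + (404014/3)/317094 = 166880*(1/470851) + (404014/3)*(1/317094) = 166880/470851 + 4927/11601 = 4255857757/5462342451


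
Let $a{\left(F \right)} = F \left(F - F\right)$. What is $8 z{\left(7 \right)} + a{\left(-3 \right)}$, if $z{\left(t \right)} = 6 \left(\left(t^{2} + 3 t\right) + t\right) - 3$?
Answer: $3672$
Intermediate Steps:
$a{\left(F \right)} = 0$ ($a{\left(F \right)} = F 0 = 0$)
$z{\left(t \right)} = -3 + 6 t^{2} + 24 t$ ($z{\left(t \right)} = 6 \left(t^{2} + 4 t\right) - 3 = \left(6 t^{2} + 24 t\right) - 3 = -3 + 6 t^{2} + 24 t$)
$8 z{\left(7 \right)} + a{\left(-3 \right)} = 8 \left(-3 + 6 \cdot 7^{2} + 24 \cdot 7\right) + 0 = 8 \left(-3 + 6 \cdot 49 + 168\right) + 0 = 8 \left(-3 + 294 + 168\right) + 0 = 8 \cdot 459 + 0 = 3672 + 0 = 3672$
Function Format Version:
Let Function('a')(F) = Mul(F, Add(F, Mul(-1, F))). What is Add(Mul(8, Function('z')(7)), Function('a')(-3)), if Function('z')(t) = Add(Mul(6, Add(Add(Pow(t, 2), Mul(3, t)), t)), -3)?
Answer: 3672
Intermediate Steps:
Function('a')(F) = 0 (Function('a')(F) = Mul(F, 0) = 0)
Function('z')(t) = Add(-3, Mul(6, Pow(t, 2)), Mul(24, t)) (Function('z')(t) = Add(Mul(6, Add(Pow(t, 2), Mul(4, t))), -3) = Add(Add(Mul(6, Pow(t, 2)), Mul(24, t)), -3) = Add(-3, Mul(6, Pow(t, 2)), Mul(24, t)))
Add(Mul(8, Function('z')(7)), Function('a')(-3)) = Add(Mul(8, Add(-3, Mul(6, Pow(7, 2)), Mul(24, 7))), 0) = Add(Mul(8, Add(-3, Mul(6, 49), 168)), 0) = Add(Mul(8, Add(-3, 294, 168)), 0) = Add(Mul(8, 459), 0) = Add(3672, 0) = 3672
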